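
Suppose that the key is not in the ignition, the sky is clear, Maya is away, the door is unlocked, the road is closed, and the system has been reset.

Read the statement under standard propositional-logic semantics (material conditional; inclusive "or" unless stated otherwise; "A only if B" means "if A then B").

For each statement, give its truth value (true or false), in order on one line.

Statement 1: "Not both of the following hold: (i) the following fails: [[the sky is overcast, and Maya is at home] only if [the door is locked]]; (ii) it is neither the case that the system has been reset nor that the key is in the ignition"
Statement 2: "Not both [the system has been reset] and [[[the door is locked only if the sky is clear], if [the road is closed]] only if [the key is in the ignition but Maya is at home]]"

Statement 1 T; Statement 2 T

Let L = "the sky is overcast" (F), G = "Maya is at home" (F), D = "the door is locked" (F), Q = "the system has been reset" (T), H = "the key is in the ignition" (F), P = "the road is closed" (T).

Statement 1: In symbols: ¬((L ∧ G) → D) ↑ (Q ↓ H)

L ∧ G = F ∧ F = F
(L ∧ G) → D = F → F = T
¬((L ∧ G) → D) = ¬T = F
Q ↓ H = T ↓ F = F
¬((L ∧ G) → D) ↑ (Q ↓ H) = F ↑ F = T
Hence Statement 1 is true.

Statement 2: This is Q ↑ ((P → (D → ¬L)) → (H ∧ G)).

¬L = ¬F = T
D → ¬L = F → T = T
P → (D → ¬L) = T → T = T
H ∧ G = F ∧ F = F
(P → (D → ¬L)) → (H ∧ G) = T → F = F
Q ↑ ((P → (D → ¬L)) → (H ∧ G)) = T ↑ F = T
Hence Statement 2 is true.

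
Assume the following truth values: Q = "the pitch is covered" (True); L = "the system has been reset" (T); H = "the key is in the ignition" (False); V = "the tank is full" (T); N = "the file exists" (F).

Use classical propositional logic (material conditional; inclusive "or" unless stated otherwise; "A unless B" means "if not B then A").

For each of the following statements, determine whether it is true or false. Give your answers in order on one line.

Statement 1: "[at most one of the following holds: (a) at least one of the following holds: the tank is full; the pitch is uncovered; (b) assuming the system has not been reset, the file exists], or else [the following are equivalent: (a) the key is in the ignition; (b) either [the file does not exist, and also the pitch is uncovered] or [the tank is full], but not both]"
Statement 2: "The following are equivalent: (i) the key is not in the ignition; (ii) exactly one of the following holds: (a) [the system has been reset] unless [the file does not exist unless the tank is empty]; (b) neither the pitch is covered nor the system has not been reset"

Statement 1: In symbols: ((V ∨ ¬Q) ↑ (¬L → N)) ∨ (H ↔ ((¬N ∧ ¬Q) ⊕ V))

¬Q = ¬T = F
V ∨ ¬Q = T ∨ F = T
¬L = ¬T = F
¬L → N = F → F = T
(V ∨ ¬Q) ↑ (¬L → N) = T ↑ T = F
¬N = ¬F = T
¬Q = ¬T = F
¬N ∧ ¬Q = T ∧ F = F
(¬N ∧ ¬Q) ⊕ V = F ⊕ T = T
H ↔ ((¬N ∧ ¬Q) ⊕ V) = F ↔ T = F
((V ∨ ¬Q) ↑ (¬L → N)) ∨ (H ↔ ((¬N ∧ ¬Q) ⊕ V)) = F ∨ F = F
So Statement 1 is false.

Statement 2: This is ¬H ↔ ((L ∨ (¬N ∨ ¬V)) ⊕ (Q ↓ ¬L)).

¬H = ¬F = T
¬N = ¬F = T
¬V = ¬T = F
¬N ∨ ¬V = T ∨ F = T
L ∨ (¬N ∨ ¬V) = T ∨ T = T
¬L = ¬T = F
Q ↓ ¬L = T ↓ F = F
(L ∨ (¬N ∨ ¬V)) ⊕ (Q ↓ ¬L) = T ⊕ F = T
¬H ↔ ((L ∨ (¬N ∨ ¬V)) ⊕ (Q ↓ ¬L)) = T ↔ T = T
Hence Statement 2 is true.

Statement 1 false, Statement 2 true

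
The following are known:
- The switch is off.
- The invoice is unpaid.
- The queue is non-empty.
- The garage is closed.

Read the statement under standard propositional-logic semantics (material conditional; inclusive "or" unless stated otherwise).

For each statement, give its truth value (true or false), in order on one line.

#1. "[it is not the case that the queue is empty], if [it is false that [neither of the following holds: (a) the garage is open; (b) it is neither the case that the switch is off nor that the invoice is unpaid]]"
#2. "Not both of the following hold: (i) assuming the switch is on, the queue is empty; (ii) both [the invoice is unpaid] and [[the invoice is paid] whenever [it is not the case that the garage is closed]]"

#1 true, #2 false

Let S = "the garage is closed" (T), P = "the switch is on" (F), Q = "the invoice is paid" (F), R = "the queue is empty" (F).

#1: In symbols: ¬(¬S ↓ (¬P ↓ ¬Q)) → ¬R

¬S = ¬T = F
¬P = ¬F = T
¬Q = ¬F = T
¬P ↓ ¬Q = T ↓ T = F
¬S ↓ (¬P ↓ ¬Q) = F ↓ F = T
¬(¬S ↓ (¬P ↓ ¬Q)) = ¬T = F
¬R = ¬F = T
¬(¬S ↓ (¬P ↓ ¬Q)) → ¬R = F → T = T
Hence #1 is true.

#2: Parsed as (P → R) ↑ (¬Q ∧ (¬S → Q))

P → R = F → F = T
¬Q = ¬F = T
¬S = ¬T = F
¬S → Q = F → F = T
¬Q ∧ (¬S → Q) = T ∧ T = T
(P → R) ↑ (¬Q ∧ (¬S → Q)) = T ↑ T = F
Thus #2 is false.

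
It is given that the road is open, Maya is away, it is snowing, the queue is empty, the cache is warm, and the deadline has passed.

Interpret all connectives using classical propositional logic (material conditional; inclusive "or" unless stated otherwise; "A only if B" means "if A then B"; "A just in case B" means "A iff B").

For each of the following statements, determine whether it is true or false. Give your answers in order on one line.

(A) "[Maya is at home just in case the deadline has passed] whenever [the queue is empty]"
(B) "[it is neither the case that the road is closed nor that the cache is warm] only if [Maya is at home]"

(A) F / (B) T

Let Q = "the queue is empty" (T), H = "Maya is at home" (F), D = "the deadline has passed" (T), K = "the road is closed" (F), U = "the cache is warm" (T).

(A): Parsed as Q -> (H <-> D)

H <-> D = F <-> T = F
Q -> (H <-> D) = T -> F = F
Thus (A) is false.

(B): Parsed as (K nor U) -> H

K nor U = F nor T = F
(K nor U) -> H = F -> F = T
So (B) is true.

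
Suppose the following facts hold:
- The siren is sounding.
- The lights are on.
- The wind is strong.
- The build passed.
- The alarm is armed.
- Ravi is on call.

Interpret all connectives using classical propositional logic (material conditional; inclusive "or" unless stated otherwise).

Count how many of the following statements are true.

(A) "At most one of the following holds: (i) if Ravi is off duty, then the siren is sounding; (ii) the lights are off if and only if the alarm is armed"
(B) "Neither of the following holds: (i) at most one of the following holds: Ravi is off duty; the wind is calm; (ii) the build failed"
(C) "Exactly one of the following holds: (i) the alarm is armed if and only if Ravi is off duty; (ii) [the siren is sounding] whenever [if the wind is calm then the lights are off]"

Let R = "Ravi is on call" (T), K = "the siren is sounding" (T), M = "the lights are on" (T), U = "the alarm is armed" (T), G = "the wind is strong" (T), N = "the build passed" (T).

(A): This is (~R -> K) nand (~M <-> U).

~R = ~T = F
~R -> K = F -> T = T
~M = ~T = F
~M <-> U = F <-> T = F
(~R -> K) nand (~M <-> U) = T nand F = T
Hence (A) is true.

(B): Parsed as (~R nand ~G) nor ~N

~R = ~T = F
~G = ~T = F
~R nand ~G = F nand F = T
~N = ~T = F
(~R nand ~G) nor ~N = T nor F = F
So (B) is false.

(C): In symbols: (U <-> ~R) xor ((~G -> ~M) -> K)

~R = ~T = F
U <-> ~R = T <-> F = F
~G = ~T = F
~M = ~T = F
~G -> ~M = F -> F = T
(~G -> ~M) -> K = T -> T = T
(U <-> ~R) xor ((~G -> ~M) -> K) = F xor T = T
Hence (C) is true.

True statements: 2 ((A), (C)).

2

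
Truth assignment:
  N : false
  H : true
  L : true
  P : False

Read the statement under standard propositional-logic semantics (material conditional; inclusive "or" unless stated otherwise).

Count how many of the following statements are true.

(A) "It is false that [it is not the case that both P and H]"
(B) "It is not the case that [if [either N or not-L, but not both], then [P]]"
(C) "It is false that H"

0

(A): In symbols: ~(P nand H)

P nand H = F nand T = T
~(P nand H) = ~T = F
Hence (A) is false.

(B): Formalization: ~((N xor ~L) -> P)

~L = ~T = F
N xor ~L = F xor F = F
(N xor ~L) -> P = F -> F = T
~((N xor ~L) -> P) = ~T = F
Hence (B) is false.

(C): Parsed as ~H

~H = ~T = F
So (C) is false.

Count: 0.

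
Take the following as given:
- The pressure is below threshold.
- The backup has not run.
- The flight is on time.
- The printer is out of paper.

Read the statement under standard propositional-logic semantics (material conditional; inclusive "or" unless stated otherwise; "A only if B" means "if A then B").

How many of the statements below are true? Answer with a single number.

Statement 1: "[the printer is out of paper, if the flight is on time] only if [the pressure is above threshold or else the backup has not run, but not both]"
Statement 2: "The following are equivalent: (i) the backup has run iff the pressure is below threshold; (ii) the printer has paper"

Let D = "the flight is delayed" (False), U = "the printer has paper" (False), G = "the pressure is above threshold" (False), R = "the backup has run" (False).

Statement 1: Parsed as (not D -> not U) -> (G xor not R)

not D = not False = True
not U = not False = True
not D -> not U = True -> True = True
not R = not False = True
G xor not R = False xor True = True
(not D -> not U) -> (G xor not R) = True -> True = True
So Statement 1 is true.

Statement 2: Formalization: (R iff not G) iff U

not G = not False = True
R iff not G = False iff True = False
(R iff not G) iff U = False iff False = True
So Statement 2 is true.

Count: 2.

2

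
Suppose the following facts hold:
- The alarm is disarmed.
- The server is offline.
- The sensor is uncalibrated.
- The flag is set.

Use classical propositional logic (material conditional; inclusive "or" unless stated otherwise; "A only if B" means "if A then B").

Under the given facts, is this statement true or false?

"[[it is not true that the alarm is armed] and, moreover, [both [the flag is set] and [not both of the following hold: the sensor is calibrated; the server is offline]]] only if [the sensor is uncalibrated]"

Let G = "the alarm is armed" (F), H = "the flag is set" (T), P = "the sensor is calibrated" (F), S = "the server is online" (F).
In symbols: (¬G ∧ (H ∧ (P ↑ ¬S))) → ¬P

¬G = ¬F = T
¬S = ¬F = T
P ↑ ¬S = F ↑ T = T
H ∧ (P ↑ ¬S) = T ∧ T = T
¬G ∧ (H ∧ (P ↑ ¬S)) = T ∧ T = T
¬P = ¬F = T
(¬G ∧ (H ∧ (P ↑ ¬S))) → ¬P = T → T = T

True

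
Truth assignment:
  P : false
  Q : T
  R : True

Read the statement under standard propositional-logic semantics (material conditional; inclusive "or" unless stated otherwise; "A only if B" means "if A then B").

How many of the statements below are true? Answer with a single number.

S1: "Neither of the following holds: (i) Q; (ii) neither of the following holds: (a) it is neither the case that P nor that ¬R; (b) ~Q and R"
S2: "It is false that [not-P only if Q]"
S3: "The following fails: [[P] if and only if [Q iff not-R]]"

0

S1: This is Q ↓ ((P ↓ ¬R) ↓ (¬Q ∧ R)).

¬R = ¬T = F
P ↓ ¬R = F ↓ F = T
¬Q = ¬T = F
¬Q ∧ R = F ∧ T = F
(P ↓ ¬R) ↓ (¬Q ∧ R) = T ↓ F = F
Q ↓ ((P ↓ ¬R) ↓ (¬Q ∧ R)) = T ↓ F = F
Thus S1 is false.

S2: Formalization: ¬(¬P → Q)

¬P = ¬F = T
¬P → Q = T → T = T
¬(¬P → Q) = ¬T = F
Hence S2 is false.

S3: Formalization: ¬(P ↔ (Q ↔ ¬R))

¬R = ¬T = F
Q ↔ ¬R = T ↔ F = F
P ↔ (Q ↔ ¬R) = F ↔ F = T
¬(P ↔ (Q ↔ ¬R)) = ¬T = F
Hence S3 is false.

Count: 0.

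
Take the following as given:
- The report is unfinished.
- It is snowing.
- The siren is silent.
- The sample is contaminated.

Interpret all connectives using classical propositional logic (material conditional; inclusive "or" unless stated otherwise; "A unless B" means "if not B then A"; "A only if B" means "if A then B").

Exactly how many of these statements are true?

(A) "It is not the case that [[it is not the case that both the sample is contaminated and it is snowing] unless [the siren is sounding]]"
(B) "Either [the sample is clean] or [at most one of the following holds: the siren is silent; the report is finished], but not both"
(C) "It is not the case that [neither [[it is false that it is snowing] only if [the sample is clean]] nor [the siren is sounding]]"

3

Let S = "the sample is contaminated" (T), Q = "it is snowing" (T), R = "the siren is sounding" (F), P = "the report is finished" (F).

(A): In symbols: ¬((S ↑ Q) ∨ R)

S ↑ Q = T ↑ T = F
(S ↑ Q) ∨ R = F ∨ F = F
¬((S ↑ Q) ∨ R) = ¬F = T
Hence (A) is true.

(B): Formalization: ¬S ⊕ (¬R ↑ P)

¬S = ¬T = F
¬R = ¬F = T
¬R ↑ P = T ↑ F = T
¬S ⊕ (¬R ↑ P) = F ⊕ T = T
Hence (B) is true.

(C): This is ¬((¬Q → ¬S) ↓ R).

¬Q = ¬T = F
¬S = ¬T = F
¬Q → ¬S = F → F = T
(¬Q → ¬S) ↓ R = T ↓ F = F
¬((¬Q → ¬S) ↓ R) = ¬F = T
Hence (C) is true.

Count: 3.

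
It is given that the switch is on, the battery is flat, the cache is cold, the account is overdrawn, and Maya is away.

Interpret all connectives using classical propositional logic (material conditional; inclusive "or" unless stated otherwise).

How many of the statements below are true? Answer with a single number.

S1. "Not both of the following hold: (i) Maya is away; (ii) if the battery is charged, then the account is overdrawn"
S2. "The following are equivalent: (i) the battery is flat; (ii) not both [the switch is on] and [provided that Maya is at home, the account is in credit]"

Let U = "Maya is at home" (F), Q = "the battery is charged" (F), S = "the account is overdrawn" (T), P = "the switch is on" (T).

S1: Formalization: ~U nand (Q -> S)

~U = ~F = T
Q -> S = F -> T = T
~U nand (Q -> S) = T nand T = F
Hence S1 is false.

S2: Parsed as ~Q <-> (P nand (U -> ~S))

~Q = ~F = T
~S = ~T = F
U -> ~S = F -> F = T
P nand (U -> ~S) = T nand T = F
~Q <-> (P nand (U -> ~S)) = T <-> F = F
So S2 is false.

Count: 0.

0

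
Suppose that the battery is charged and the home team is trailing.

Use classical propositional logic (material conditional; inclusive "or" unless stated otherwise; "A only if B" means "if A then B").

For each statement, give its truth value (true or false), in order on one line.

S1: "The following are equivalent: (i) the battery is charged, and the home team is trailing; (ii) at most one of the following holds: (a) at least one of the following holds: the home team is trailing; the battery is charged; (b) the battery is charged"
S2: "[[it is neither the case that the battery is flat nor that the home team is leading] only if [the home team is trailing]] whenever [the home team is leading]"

S1 F / S2 T

Let P = "the battery is charged" (True), Q = "the home team is leading" (False).

S1: Parsed as (P and not Q) iff ((not Q or P) nand P)

not Q = not False = True
P and not Q = True and True = True
not Q = not False = True
not Q or P = True or True = True
(not Q or P) nand P = True nand True = False
(P and not Q) iff ((not Q or P) nand P) = True iff False = False
Thus S1 is false.

S2: In symbols: Q -> ((not P nor Q) -> not Q)

not P = not True = False
not P nor Q = False nor False = True
not Q = not False = True
(not P nor Q) -> not Q = True -> True = True
Q -> ((not P nor Q) -> not Q) = False -> True = True
So S2 is true.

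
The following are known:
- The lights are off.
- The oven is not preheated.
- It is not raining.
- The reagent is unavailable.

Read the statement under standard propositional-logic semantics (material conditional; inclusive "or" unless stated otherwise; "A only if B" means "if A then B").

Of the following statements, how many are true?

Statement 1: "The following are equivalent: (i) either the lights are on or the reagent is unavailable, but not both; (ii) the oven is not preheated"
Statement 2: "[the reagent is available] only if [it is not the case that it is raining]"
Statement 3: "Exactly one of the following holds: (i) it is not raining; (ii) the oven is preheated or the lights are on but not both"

Let P = "the lights are on" (False), S = "the reagent is available" (False), Q = "the oven is preheated" (False), R = "it is raining" (False).

Statement 1: This is (P xor not S) iff not Q.

not S = not False = True
P xor not S = False xor True = True
not Q = not False = True
(P xor not S) iff not Q = True iff True = True
Thus Statement 1 is true.

Statement 2: Formalization: S -> not R

not R = not False = True
S -> not R = False -> True = True
Thus Statement 2 is true.

Statement 3: This is not R xor (Q xor P).

not R = not False = True
Q xor P = False xor False = False
not R xor (Q xor P) = True xor False = True
Thus Statement 3 is true.

True statements: 3 (Statement 1, Statement 2, Statement 3).

3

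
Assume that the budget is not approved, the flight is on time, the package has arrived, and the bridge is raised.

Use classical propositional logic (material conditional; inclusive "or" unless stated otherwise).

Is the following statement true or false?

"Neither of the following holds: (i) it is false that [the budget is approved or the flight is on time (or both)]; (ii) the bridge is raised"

The statement is false.

Let P = "the budget is approved" (F), Q = "the flight is delayed" (F), S = "the bridge is raised" (T).
Formalization: ~(P | ~Q) nor S

~Q = ~F = T
P | ~Q = F | T = T
~(P | ~Q) = ~T = F
~(P | ~Q) nor S = F nor T = F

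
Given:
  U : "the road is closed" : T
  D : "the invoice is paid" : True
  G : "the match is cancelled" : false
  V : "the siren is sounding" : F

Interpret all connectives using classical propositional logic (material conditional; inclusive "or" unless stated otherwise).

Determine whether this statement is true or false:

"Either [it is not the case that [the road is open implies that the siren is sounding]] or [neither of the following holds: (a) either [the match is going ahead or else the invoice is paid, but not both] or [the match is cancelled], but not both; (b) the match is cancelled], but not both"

Values: U=T, V=F, G=F, D=T.
In symbols: ¬(¬U → V) ⊕ (((¬G ⊕ D) ⊕ G) ↓ G)

¬U = ¬T = F
¬U → V = F → F = T
¬(¬U → V) = ¬T = F
¬G = ¬F = T
¬G ⊕ D = T ⊕ T = F
(¬G ⊕ D) ⊕ G = F ⊕ F = F
((¬G ⊕ D) ⊕ G) ↓ G = F ↓ F = T
¬(¬U → V) ⊕ (((¬G ⊕ D) ⊕ G) ↓ G) = F ⊕ T = T

True.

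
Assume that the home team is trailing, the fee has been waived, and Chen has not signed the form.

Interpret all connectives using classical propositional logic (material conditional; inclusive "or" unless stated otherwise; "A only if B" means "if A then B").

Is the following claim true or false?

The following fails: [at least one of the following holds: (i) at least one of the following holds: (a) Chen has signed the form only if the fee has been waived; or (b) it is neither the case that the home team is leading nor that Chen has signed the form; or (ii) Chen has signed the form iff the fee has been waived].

The statement is false.

Let R = "Chen has signed the form" (F), Q = "the fee has been waived" (T), P = "the home team is leading" (F).
Parsed as ~(((R -> Q) | (P nor R)) | (R <-> Q))

R -> Q = F -> T = T
P nor R = F nor F = T
(R -> Q) | (P nor R) = T | T = T
R <-> Q = F <-> T = F
((R -> Q) | (P nor R)) | (R <-> Q) = T | F = T
~(((R -> Q) | (P nor R)) | (R <-> Q)) = ~T = F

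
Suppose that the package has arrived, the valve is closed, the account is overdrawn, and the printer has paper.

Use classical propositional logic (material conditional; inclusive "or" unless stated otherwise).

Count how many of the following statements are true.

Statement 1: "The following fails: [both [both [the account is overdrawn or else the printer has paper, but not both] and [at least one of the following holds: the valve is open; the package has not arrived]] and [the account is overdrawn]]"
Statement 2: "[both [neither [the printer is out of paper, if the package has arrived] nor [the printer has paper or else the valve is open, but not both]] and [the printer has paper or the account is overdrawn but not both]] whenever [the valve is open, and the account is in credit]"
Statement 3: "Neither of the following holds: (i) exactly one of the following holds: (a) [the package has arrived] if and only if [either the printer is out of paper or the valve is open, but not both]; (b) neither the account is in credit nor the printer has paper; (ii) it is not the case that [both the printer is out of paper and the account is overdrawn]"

2

Let R = "the account is overdrawn" (True), S = "the printer has paper" (True), Q = "the valve is open" (False), P = "the package has arrived" (True).

Statement 1: This is not (((R xor S) and (Q or not P)) and R).

R xor S = True xor True = False
not P = not True = False
Q or not P = False or False = False
(R xor S) and (Q or not P) = False and False = False
((R xor S) and (Q or not P)) and R = False and True = False
not (((R xor S) and (Q or not P)) and R) = not False = True
So Statement 1 is true.

Statement 2: In symbols: (Q and not R) -> (((P -> not S) nor (S xor Q)) and (S xor R))

not R = not True = False
Q and not R = False and False = False
not S = not True = False
P -> not S = True -> False = False
S xor Q = True xor False = True
(P -> not S) nor (S xor Q) = False nor True = False
S xor R = True xor True = False
((P -> not S) nor (S xor Q)) and (S xor R) = False and False = False
(Q and not R) -> (((P -> not S) nor (S xor Q)) and (S xor R)) = False -> False = True
So Statement 2 is true.

Statement 3: In symbols: ((P iff (not S xor Q)) xor (not R nor S)) nor not (not S and R)

not S = not True = False
not S xor Q = False xor False = False
P iff (not S xor Q) = True iff False = False
not R = not True = False
not R nor S = False nor True = False
(P iff (not S xor Q)) xor (not R nor S) = False xor False = False
not S = not True = False
not S and R = False and True = False
not (not S and R) = not False = True
((P iff (not S xor Q)) xor (not R nor S)) nor not (not S and R) = False nor True = False
Hence Statement 3 is false.

Count: 2.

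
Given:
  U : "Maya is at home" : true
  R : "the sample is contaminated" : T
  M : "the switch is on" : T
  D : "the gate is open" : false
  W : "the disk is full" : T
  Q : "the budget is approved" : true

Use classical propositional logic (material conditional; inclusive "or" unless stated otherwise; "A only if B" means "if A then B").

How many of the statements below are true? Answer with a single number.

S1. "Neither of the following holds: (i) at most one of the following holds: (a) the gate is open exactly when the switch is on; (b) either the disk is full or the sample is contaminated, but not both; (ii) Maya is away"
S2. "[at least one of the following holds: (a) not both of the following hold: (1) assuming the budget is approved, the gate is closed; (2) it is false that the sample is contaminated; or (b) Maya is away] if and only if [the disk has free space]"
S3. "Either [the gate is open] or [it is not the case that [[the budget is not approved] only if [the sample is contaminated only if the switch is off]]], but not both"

S1: In symbols: ((D iff M) nand (W xor R)) nor not U

D iff M = False iff True = False
W xor R = True xor True = False
(D iff M) nand (W xor R) = False nand False = True
not U = not True = False
((D iff M) nand (W xor R)) nor not U = True nor False = False
Hence S1 is false.

S2: Formalization: (((Q -> not D) nand not R) or not U) iff not W

not D = not False = True
Q -> not D = True -> True = True
not R = not True = False
(Q -> not D) nand not R = True nand False = True
not U = not True = False
((Q -> not D) nand not R) or not U = True or False = True
not W = not True = False
(((Q -> not D) nand not R) or not U) iff not W = True iff False = False
Thus S2 is false.

S3: Parsed as D xor not (not Q -> (R -> not M))

not Q = not True = False
not M = not True = False
R -> not M = True -> False = False
not Q -> (R -> not M) = False -> False = True
not (not Q -> (R -> not M)) = not True = False
D xor not (not Q -> (R -> not M)) = False xor False = False
So S3 is false.

True statements: 0 (none).

0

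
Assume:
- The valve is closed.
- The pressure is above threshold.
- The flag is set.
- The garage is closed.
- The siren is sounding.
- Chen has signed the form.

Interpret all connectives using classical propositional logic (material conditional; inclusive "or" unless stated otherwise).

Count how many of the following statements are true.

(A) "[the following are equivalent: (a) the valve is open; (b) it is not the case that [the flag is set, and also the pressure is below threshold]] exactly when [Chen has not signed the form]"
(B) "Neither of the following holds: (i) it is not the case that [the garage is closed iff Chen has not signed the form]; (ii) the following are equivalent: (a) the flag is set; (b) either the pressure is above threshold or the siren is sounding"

1

Let K = "the valve is open" (False), S = "the flag is set" (True), R = "the pressure is above threshold" (True), D = "Chen has signed the form" (True), N = "the garage is closed" (True), W = "the siren is sounding" (True).

(A): This is (K iff not (S and not R)) iff not D.

not R = not True = False
S and not R = True and False = False
not (S and not R) = not False = True
K iff not (S and not R) = False iff True = False
not D = not True = False
(K iff not (S and not R)) iff not D = False iff False = True
So (A) is true.

(B): Parsed as not (N iff not D) nor (S iff (R or W))

not D = not True = False
N iff not D = True iff False = False
not (N iff not D) = not False = True
R or W = True or True = True
S iff (R or W) = True iff True = True
not (N iff not D) nor (S iff (R or W)) = True nor True = False
So (B) is false.

Count: 1.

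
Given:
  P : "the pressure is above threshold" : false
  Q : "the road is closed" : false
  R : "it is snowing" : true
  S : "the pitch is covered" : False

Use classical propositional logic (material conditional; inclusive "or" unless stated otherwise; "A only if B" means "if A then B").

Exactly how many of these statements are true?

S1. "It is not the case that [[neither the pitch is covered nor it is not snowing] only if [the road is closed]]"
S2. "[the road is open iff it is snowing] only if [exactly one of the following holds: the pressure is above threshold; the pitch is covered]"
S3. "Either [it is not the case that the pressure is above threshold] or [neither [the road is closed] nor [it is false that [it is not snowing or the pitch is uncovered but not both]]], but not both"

S1: Formalization: ¬((S ↓ ¬R) → Q)

¬R = ¬T = F
S ↓ ¬R = F ↓ F = T
(S ↓ ¬R) → Q = T → F = F
¬((S ↓ ¬R) → Q) = ¬F = T
So S1 is true.

S2: This is (¬Q ↔ R) → (P ⊕ S).

¬Q = ¬F = T
¬Q ↔ R = T ↔ T = T
P ⊕ S = F ⊕ F = F
(¬Q ↔ R) → (P ⊕ S) = T → F = F
Thus S2 is false.

S3: Parsed as ¬P ⊕ (Q ↓ ¬(¬R ⊕ ¬S))

¬P = ¬F = T
¬R = ¬T = F
¬S = ¬F = T
¬R ⊕ ¬S = F ⊕ T = T
¬(¬R ⊕ ¬S) = ¬T = F
Q ↓ ¬(¬R ⊕ ¬S) = F ↓ F = T
¬P ⊕ (Q ↓ ¬(¬R ⊕ ¬S)) = T ⊕ T = F
So S3 is false.

1 of the 3 statements is true.

1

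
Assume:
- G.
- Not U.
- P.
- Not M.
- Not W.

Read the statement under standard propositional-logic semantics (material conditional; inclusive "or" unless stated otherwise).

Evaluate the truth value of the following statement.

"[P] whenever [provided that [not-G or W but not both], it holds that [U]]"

Parsed as ((~G xor W) -> U) -> P

~G = ~T = F
~G xor W = F xor F = F
(~G xor W) -> U = F -> F = T
((~G xor W) -> U) -> P = T -> T = T

true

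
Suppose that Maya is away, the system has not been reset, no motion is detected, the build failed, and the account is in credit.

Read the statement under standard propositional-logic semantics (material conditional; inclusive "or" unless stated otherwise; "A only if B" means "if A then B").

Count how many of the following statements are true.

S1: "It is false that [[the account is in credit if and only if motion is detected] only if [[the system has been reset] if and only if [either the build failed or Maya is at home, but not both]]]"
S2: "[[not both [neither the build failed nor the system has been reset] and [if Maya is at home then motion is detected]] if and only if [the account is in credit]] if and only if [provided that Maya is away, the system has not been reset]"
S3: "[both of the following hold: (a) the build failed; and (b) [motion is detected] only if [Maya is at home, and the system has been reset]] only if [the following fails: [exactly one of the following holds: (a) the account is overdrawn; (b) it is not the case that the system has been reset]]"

1

Let U = "the account is overdrawn" (F), R = "motion is detected" (F), Q = "the system has been reset" (F), S = "the build passed" (F), P = "Maya is at home" (F).

S1: Formalization: ¬((¬U ↔ R) → (Q ↔ (¬S ⊕ P)))

¬U = ¬F = T
¬U ↔ R = T ↔ F = F
¬S = ¬F = T
¬S ⊕ P = T ⊕ F = T
Q ↔ (¬S ⊕ P) = F ↔ T = F
(¬U ↔ R) → (Q ↔ (¬S ⊕ P)) = F → F = T
¬((¬U ↔ R) → (Q ↔ (¬S ⊕ P))) = ¬T = F
So S1 is false.

S2: Formalization: (((¬S ↓ Q) ↑ (P → R)) ↔ ¬U) ↔ (¬P → ¬Q)

¬S = ¬F = T
¬S ↓ Q = T ↓ F = F
P → R = F → F = T
(¬S ↓ Q) ↑ (P → R) = F ↑ T = T
¬U = ¬F = T
((¬S ↓ Q) ↑ (P → R)) ↔ ¬U = T ↔ T = T
¬P = ¬F = T
¬Q = ¬F = T
¬P → ¬Q = T → T = T
(((¬S ↓ Q) ↑ (P → R)) ↔ ¬U) ↔ (¬P → ¬Q) = T ↔ T = T
Hence S2 is true.

S3: This is (¬S ∧ (R → (P ∧ Q))) → ¬(U ⊕ ¬Q).

¬S = ¬F = T
P ∧ Q = F ∧ F = F
R → (P ∧ Q) = F → F = T
¬S ∧ (R → (P ∧ Q)) = T ∧ T = T
¬Q = ¬F = T
U ⊕ ¬Q = F ⊕ T = T
¬(U ⊕ ¬Q) = ¬T = F
(¬S ∧ (R → (P ∧ Q))) → ¬(U ⊕ ¬Q) = T → F = F
Thus S3 is false.

Count: 1.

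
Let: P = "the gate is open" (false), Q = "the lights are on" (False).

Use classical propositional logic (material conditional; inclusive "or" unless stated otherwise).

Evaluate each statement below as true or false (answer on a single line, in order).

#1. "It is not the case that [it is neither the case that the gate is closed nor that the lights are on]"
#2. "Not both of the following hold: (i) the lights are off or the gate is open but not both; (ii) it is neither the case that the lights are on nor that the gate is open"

#1 true; #2 false

#1: Parsed as ~(~P nor Q)

~P = ~F = T
~P nor Q = T nor F = F
~(~P nor Q) = ~F = T
So #1 is true.

#2: Formalization: (~Q xor P) nand (Q nor P)

~Q = ~F = T
~Q xor P = T xor F = T
Q nor P = F nor F = T
(~Q xor P) nand (Q nor P) = T nand T = F
Hence #2 is false.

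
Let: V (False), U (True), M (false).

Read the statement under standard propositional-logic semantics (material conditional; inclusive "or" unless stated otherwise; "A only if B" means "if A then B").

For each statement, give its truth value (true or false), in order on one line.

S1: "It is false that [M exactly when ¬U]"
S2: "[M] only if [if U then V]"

S1 F, S2 T

S1: Formalization: ~(M <-> ~U)

~U = ~T = F
M <-> ~U = F <-> F = T
~(M <-> ~U) = ~T = F
Hence S1 is false.

S2: Parsed as M -> (U -> V)

U -> V = T -> F = F
M -> (U -> V) = F -> F = T
So S2 is true.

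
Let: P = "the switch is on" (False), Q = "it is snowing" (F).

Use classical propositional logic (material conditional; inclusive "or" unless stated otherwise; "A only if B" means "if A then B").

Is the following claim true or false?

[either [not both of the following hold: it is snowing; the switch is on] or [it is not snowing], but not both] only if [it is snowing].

Formalization: ((Q ↑ P) ⊕ ¬Q) → Q

Q ↑ P = F ↑ F = T
¬Q = ¬F = T
(Q ↑ P) ⊕ ¬Q = T ⊕ T = F
((Q ↑ P) ⊕ ¬Q) → Q = F → F = T

True.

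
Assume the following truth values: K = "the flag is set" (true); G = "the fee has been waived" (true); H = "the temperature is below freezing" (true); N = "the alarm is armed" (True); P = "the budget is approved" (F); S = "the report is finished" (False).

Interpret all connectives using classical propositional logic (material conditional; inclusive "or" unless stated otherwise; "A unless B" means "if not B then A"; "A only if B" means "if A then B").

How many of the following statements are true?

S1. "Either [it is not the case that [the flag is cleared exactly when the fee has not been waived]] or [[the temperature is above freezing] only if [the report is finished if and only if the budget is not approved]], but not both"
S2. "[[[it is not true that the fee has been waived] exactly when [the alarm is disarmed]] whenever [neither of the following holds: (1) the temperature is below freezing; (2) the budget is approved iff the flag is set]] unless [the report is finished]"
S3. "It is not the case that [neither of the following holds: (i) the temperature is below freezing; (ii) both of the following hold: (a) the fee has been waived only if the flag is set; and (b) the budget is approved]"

3

S1: In symbols: ¬(¬K ↔ ¬G) ⊕ (¬H → (S ↔ ¬P))

¬K = ¬T = F
¬G = ¬T = F
¬K ↔ ¬G = F ↔ F = T
¬(¬K ↔ ¬G) = ¬T = F
¬H = ¬T = F
¬P = ¬F = T
S ↔ ¬P = F ↔ T = F
¬H → (S ↔ ¬P) = F → F = T
¬(¬K ↔ ¬G) ⊕ (¬H → (S ↔ ¬P)) = F ⊕ T = T
So S1 is true.

S2: This is ((H ↓ (P ↔ K)) → (¬G ↔ ¬N)) ∨ S.

P ↔ K = F ↔ T = F
H ↓ (P ↔ K) = T ↓ F = F
¬G = ¬T = F
¬N = ¬T = F
¬G ↔ ¬N = F ↔ F = T
(H ↓ (P ↔ K)) → (¬G ↔ ¬N) = F → T = T
((H ↓ (P ↔ K)) → (¬G ↔ ¬N)) ∨ S = T ∨ F = T
So S2 is true.

S3: Formalization: ¬(H ↓ ((G → K) ∧ P))

G → K = T → T = T
(G → K) ∧ P = T ∧ F = F
H ↓ ((G → K) ∧ P) = T ↓ F = F
¬(H ↓ ((G → K) ∧ P)) = ¬F = T
Hence S3 is true.

Count: 3.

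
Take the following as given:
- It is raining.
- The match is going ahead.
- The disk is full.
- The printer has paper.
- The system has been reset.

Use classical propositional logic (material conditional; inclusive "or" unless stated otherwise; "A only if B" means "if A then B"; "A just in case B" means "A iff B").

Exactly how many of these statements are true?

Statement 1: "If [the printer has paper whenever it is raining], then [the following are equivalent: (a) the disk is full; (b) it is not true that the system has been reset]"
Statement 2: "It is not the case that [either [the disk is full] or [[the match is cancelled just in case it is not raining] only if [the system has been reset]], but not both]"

1

Let P = "it is raining" (True), S = "the printer has paper" (True), R = "the disk is full" (True), U = "the system has been reset" (True), Q = "the match is cancelled" (False).

Statement 1: Parsed as (P -> S) -> (R iff not U)

P -> S = True -> True = True
not U = not True = False
R iff not U = True iff False = False
(P -> S) -> (R iff not U) = True -> False = False
So Statement 1 is false.

Statement 2: This is not (R xor ((Q iff not P) -> U)).

not P = not True = False
Q iff not P = False iff False = True
(Q iff not P) -> U = True -> True = True
R xor ((Q iff not P) -> U) = True xor True = False
not (R xor ((Q iff not P) -> U)) = not False = True
So Statement 2 is true.

1 of the 2 statements is true (Statement 2).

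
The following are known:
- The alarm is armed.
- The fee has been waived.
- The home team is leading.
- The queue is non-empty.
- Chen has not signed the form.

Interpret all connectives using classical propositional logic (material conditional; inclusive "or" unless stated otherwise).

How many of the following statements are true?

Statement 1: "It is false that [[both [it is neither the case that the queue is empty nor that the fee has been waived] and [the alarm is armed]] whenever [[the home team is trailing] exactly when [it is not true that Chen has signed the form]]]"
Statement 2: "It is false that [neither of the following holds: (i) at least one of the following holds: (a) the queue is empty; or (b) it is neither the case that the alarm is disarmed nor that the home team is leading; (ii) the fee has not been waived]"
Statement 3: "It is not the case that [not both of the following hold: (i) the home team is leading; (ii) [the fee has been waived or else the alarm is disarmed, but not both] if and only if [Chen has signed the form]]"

0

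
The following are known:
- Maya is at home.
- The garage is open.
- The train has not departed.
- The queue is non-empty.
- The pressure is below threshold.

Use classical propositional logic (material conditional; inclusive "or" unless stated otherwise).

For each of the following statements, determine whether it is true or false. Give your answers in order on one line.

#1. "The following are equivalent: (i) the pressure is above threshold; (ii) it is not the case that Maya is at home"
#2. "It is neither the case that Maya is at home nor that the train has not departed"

#1 T; #2 F

Let N = "the pressure is above threshold" (F), M = "Maya is at home" (T), D = "the train has departed" (F).

#1: Formalization: N <-> ~M

~M = ~T = F
N <-> ~M = F <-> F = T
Thus #1 is true.

#2: Formalization: M nor ~D

~D = ~F = T
M nor ~D = T nor T = F
Thus #2 is false.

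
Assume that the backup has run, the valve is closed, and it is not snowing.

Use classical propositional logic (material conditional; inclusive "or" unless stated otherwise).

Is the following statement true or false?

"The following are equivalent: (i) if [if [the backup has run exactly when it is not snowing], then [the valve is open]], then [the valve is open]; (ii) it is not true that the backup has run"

False

Let P = "the backup has run" (T), R = "it is snowing" (F), Q = "the valve is open" (F).
Formalization: (((P <-> ~R) -> Q) -> Q) <-> ~P

~R = ~F = T
P <-> ~R = T <-> T = T
(P <-> ~R) -> Q = T -> F = F
((P <-> ~R) -> Q) -> Q = F -> F = T
~P = ~T = F
(((P <-> ~R) -> Q) -> Q) <-> ~P = T <-> F = F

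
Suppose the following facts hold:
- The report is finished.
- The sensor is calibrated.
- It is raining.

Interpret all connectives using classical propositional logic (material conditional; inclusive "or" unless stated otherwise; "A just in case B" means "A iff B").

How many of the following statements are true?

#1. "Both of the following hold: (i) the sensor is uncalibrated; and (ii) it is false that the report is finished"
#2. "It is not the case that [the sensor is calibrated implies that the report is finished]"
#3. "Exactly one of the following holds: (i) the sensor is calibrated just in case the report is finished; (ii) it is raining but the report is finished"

0

Let Q = "the sensor is calibrated" (T), P = "the report is finished" (T), R = "it is raining" (T).

#1: Formalization: ¬Q ∧ ¬P

¬Q = ¬T = F
¬P = ¬T = F
¬Q ∧ ¬P = F ∧ F = F
So #1 is false.

#2: This is ¬(Q → P).

Q → P = T → T = T
¬(Q → P) = ¬T = F
Hence #2 is false.

#3: Formalization: (Q ↔ P) ⊕ (R ∧ P)

Q ↔ P = T ↔ T = T
R ∧ P = T ∧ T = T
(Q ↔ P) ⊕ (R ∧ P) = T ⊕ T = F
Thus #3 is false.

True statements: 0 (none).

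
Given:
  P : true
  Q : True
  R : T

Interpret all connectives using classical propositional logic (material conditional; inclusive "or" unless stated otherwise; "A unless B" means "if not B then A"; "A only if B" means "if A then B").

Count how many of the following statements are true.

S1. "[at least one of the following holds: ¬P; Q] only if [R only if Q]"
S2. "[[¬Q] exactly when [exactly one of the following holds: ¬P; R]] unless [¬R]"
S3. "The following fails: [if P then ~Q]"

2

S1: In symbols: (¬P ∨ Q) → (R → Q)

¬P = ¬T = F
¬P ∨ Q = F ∨ T = T
R → Q = T → T = T
(¬P ∨ Q) → (R → Q) = T → T = T
Hence S1 is true.

S2: This is (¬Q ↔ (¬P ⊕ R)) ∨ ¬R.

¬Q = ¬T = F
¬P = ¬T = F
¬P ⊕ R = F ⊕ T = T
¬Q ↔ (¬P ⊕ R) = F ↔ T = F
¬R = ¬T = F
(¬Q ↔ (¬P ⊕ R)) ∨ ¬R = F ∨ F = F
So S2 is false.

S3: Formalization: ¬(P → ¬Q)

¬Q = ¬T = F
P → ¬Q = T → F = F
¬(P → ¬Q) = ¬F = T
Thus S3 is true.

2 of the 3 statements are true (S1, S3).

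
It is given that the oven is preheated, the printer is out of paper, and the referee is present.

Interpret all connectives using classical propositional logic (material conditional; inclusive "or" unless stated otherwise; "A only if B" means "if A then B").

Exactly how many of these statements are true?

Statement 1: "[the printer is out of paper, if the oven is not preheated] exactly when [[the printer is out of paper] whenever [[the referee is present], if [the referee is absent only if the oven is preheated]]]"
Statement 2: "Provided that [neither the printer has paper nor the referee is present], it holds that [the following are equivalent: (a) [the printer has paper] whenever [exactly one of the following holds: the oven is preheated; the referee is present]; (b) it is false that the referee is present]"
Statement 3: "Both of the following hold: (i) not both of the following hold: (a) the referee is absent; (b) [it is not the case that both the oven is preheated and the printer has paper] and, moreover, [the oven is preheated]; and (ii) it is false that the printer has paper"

Let P = "the oven is preheated" (T), Q = "the printer has paper" (F), R = "the referee is present" (T).

Statement 1: In symbols: (¬P → ¬Q) ↔ (((¬R → P) → R) → ¬Q)

¬P = ¬T = F
¬Q = ¬F = T
¬P → ¬Q = F → T = T
¬R = ¬T = F
¬R → P = F → T = T
(¬R → P) → R = T → T = T
¬Q = ¬F = T
((¬R → P) → R) → ¬Q = T → T = T
(¬P → ¬Q) ↔ (((¬R → P) → R) → ¬Q) = T ↔ T = T
Hence Statement 1 is true.

Statement 2: This is (Q ↓ R) → (((P ⊕ R) → Q) ↔ ¬R).

Q ↓ R = F ↓ T = F
P ⊕ R = T ⊕ T = F
(P ⊕ R) → Q = F → F = T
¬R = ¬T = F
((P ⊕ R) → Q) ↔ ¬R = T ↔ F = F
(Q ↓ R) → (((P ⊕ R) → Q) ↔ ¬R) = F → F = T
Thus Statement 2 is true.

Statement 3: This is (¬R ↑ ((P ↑ Q) ∧ P)) ∧ ¬Q.

¬R = ¬T = F
P ↑ Q = T ↑ F = T
(P ↑ Q) ∧ P = T ∧ T = T
¬R ↑ ((P ↑ Q) ∧ P) = F ↑ T = T
¬Q = ¬F = T
(¬R ↑ ((P ↑ Q) ∧ P)) ∧ ¬Q = T ∧ T = T
Hence Statement 3 is true.

3 of the 3 statements are true (Statement 1, Statement 2, Statement 3).

3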